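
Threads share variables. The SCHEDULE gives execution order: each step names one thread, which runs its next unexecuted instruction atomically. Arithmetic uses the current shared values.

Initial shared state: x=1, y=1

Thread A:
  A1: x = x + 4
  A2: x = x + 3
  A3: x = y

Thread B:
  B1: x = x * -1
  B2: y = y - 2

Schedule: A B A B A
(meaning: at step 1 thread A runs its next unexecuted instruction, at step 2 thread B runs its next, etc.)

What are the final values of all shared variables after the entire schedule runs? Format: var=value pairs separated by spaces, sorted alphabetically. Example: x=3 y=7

Answer: x=-1 y=-1

Derivation:
Step 1: thread A executes A1 (x = x + 4). Shared: x=5 y=1. PCs: A@1 B@0
Step 2: thread B executes B1 (x = x * -1). Shared: x=-5 y=1. PCs: A@1 B@1
Step 3: thread A executes A2 (x = x + 3). Shared: x=-2 y=1. PCs: A@2 B@1
Step 4: thread B executes B2 (y = y - 2). Shared: x=-2 y=-1. PCs: A@2 B@2
Step 5: thread A executes A3 (x = y). Shared: x=-1 y=-1. PCs: A@3 B@2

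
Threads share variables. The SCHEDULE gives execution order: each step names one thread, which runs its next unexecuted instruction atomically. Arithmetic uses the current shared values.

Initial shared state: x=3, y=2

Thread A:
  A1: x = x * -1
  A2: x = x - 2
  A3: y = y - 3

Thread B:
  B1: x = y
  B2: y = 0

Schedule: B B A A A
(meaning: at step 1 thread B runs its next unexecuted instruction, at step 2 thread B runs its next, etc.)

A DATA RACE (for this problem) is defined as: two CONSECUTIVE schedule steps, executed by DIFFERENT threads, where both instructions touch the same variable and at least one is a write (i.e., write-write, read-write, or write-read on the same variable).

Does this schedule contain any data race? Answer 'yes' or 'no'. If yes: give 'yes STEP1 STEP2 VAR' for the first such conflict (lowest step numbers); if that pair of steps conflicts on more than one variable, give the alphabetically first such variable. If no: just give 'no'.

Steps 1,2: same thread (B). No race.
Steps 2,3: B(r=-,w=y) vs A(r=x,w=x). No conflict.
Steps 3,4: same thread (A). No race.
Steps 4,5: same thread (A). No race.

Answer: no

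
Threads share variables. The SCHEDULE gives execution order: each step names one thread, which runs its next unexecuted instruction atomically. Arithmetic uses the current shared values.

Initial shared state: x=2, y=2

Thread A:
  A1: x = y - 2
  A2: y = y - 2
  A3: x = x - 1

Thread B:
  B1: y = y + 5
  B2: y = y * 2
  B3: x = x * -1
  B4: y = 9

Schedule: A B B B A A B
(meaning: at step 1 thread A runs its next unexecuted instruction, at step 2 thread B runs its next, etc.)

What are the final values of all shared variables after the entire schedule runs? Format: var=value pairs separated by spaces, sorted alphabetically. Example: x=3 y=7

Step 1: thread A executes A1 (x = y - 2). Shared: x=0 y=2. PCs: A@1 B@0
Step 2: thread B executes B1 (y = y + 5). Shared: x=0 y=7. PCs: A@1 B@1
Step 3: thread B executes B2 (y = y * 2). Shared: x=0 y=14. PCs: A@1 B@2
Step 4: thread B executes B3 (x = x * -1). Shared: x=0 y=14. PCs: A@1 B@3
Step 5: thread A executes A2 (y = y - 2). Shared: x=0 y=12. PCs: A@2 B@3
Step 6: thread A executes A3 (x = x - 1). Shared: x=-1 y=12. PCs: A@3 B@3
Step 7: thread B executes B4 (y = 9). Shared: x=-1 y=9. PCs: A@3 B@4

Answer: x=-1 y=9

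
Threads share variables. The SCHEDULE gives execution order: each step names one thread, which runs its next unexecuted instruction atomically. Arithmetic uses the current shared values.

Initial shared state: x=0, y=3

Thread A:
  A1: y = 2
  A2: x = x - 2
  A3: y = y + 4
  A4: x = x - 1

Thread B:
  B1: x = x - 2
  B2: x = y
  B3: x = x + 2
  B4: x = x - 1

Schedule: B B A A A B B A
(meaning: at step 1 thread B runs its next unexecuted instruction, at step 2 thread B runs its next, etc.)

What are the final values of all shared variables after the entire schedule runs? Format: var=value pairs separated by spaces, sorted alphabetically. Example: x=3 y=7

Step 1: thread B executes B1 (x = x - 2). Shared: x=-2 y=3. PCs: A@0 B@1
Step 2: thread B executes B2 (x = y). Shared: x=3 y=3. PCs: A@0 B@2
Step 3: thread A executes A1 (y = 2). Shared: x=3 y=2. PCs: A@1 B@2
Step 4: thread A executes A2 (x = x - 2). Shared: x=1 y=2. PCs: A@2 B@2
Step 5: thread A executes A3 (y = y + 4). Shared: x=1 y=6. PCs: A@3 B@2
Step 6: thread B executes B3 (x = x + 2). Shared: x=3 y=6. PCs: A@3 B@3
Step 7: thread B executes B4 (x = x - 1). Shared: x=2 y=6. PCs: A@3 B@4
Step 8: thread A executes A4 (x = x - 1). Shared: x=1 y=6. PCs: A@4 B@4

Answer: x=1 y=6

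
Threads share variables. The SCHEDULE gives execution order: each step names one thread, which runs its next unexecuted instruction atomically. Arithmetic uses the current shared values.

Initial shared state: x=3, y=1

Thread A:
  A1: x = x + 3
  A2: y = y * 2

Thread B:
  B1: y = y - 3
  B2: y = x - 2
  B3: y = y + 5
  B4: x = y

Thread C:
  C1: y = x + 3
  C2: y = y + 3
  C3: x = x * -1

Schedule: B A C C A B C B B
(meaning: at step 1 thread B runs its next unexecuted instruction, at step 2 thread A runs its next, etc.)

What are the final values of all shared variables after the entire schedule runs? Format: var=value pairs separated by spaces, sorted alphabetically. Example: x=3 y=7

Answer: x=9 y=9

Derivation:
Step 1: thread B executes B1 (y = y - 3). Shared: x=3 y=-2. PCs: A@0 B@1 C@0
Step 2: thread A executes A1 (x = x + 3). Shared: x=6 y=-2. PCs: A@1 B@1 C@0
Step 3: thread C executes C1 (y = x + 3). Shared: x=6 y=9. PCs: A@1 B@1 C@1
Step 4: thread C executes C2 (y = y + 3). Shared: x=6 y=12. PCs: A@1 B@1 C@2
Step 5: thread A executes A2 (y = y * 2). Shared: x=6 y=24. PCs: A@2 B@1 C@2
Step 6: thread B executes B2 (y = x - 2). Shared: x=6 y=4. PCs: A@2 B@2 C@2
Step 7: thread C executes C3 (x = x * -1). Shared: x=-6 y=4. PCs: A@2 B@2 C@3
Step 8: thread B executes B3 (y = y + 5). Shared: x=-6 y=9. PCs: A@2 B@3 C@3
Step 9: thread B executes B4 (x = y). Shared: x=9 y=9. PCs: A@2 B@4 C@3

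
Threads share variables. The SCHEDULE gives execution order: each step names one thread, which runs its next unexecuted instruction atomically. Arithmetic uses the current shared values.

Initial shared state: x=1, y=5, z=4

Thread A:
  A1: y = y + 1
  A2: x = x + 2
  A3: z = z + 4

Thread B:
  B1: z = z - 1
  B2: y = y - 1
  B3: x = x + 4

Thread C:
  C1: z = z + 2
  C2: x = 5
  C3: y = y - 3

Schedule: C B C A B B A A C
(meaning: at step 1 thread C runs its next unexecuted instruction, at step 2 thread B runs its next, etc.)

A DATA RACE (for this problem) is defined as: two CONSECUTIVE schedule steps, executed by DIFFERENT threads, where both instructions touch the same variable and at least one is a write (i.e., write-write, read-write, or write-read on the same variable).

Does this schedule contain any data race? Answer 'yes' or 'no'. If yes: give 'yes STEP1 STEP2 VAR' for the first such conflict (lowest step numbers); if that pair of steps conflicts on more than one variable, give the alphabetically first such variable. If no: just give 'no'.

Answer: yes 1 2 z

Derivation:
Steps 1,2: C(z = z + 2) vs B(z = z - 1). RACE on z (W-W).
Steps 2,3: B(r=z,w=z) vs C(r=-,w=x). No conflict.
Steps 3,4: C(r=-,w=x) vs A(r=y,w=y). No conflict.
Steps 4,5: A(y = y + 1) vs B(y = y - 1). RACE on y (W-W).
Steps 5,6: same thread (B). No race.
Steps 6,7: B(x = x + 4) vs A(x = x + 2). RACE on x (W-W).
Steps 7,8: same thread (A). No race.
Steps 8,9: A(r=z,w=z) vs C(r=y,w=y). No conflict.
First conflict at steps 1,2.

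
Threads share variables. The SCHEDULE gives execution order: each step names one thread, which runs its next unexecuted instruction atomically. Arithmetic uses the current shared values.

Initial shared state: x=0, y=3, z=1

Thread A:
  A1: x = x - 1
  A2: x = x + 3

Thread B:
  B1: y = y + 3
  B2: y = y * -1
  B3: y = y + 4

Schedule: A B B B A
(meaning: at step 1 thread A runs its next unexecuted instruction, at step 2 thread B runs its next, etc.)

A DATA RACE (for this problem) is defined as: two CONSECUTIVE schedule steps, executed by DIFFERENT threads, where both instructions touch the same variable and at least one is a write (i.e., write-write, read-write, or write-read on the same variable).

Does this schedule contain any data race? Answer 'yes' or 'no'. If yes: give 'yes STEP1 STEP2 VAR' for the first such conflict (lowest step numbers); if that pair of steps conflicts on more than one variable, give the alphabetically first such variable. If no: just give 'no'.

Answer: no

Derivation:
Steps 1,2: A(r=x,w=x) vs B(r=y,w=y). No conflict.
Steps 2,3: same thread (B). No race.
Steps 3,4: same thread (B). No race.
Steps 4,5: B(r=y,w=y) vs A(r=x,w=x). No conflict.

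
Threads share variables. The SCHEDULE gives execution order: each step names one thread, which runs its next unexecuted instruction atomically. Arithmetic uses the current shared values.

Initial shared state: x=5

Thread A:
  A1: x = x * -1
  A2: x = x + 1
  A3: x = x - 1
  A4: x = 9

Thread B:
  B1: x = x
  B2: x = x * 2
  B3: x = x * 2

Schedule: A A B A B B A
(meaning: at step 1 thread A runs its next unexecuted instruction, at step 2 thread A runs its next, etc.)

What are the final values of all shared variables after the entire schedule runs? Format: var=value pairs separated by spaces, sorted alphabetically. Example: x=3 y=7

Answer: x=9

Derivation:
Step 1: thread A executes A1 (x = x * -1). Shared: x=-5. PCs: A@1 B@0
Step 2: thread A executes A2 (x = x + 1). Shared: x=-4. PCs: A@2 B@0
Step 3: thread B executes B1 (x = x). Shared: x=-4. PCs: A@2 B@1
Step 4: thread A executes A3 (x = x - 1). Shared: x=-5. PCs: A@3 B@1
Step 5: thread B executes B2 (x = x * 2). Shared: x=-10. PCs: A@3 B@2
Step 6: thread B executes B3 (x = x * 2). Shared: x=-20. PCs: A@3 B@3
Step 7: thread A executes A4 (x = 9). Shared: x=9. PCs: A@4 B@3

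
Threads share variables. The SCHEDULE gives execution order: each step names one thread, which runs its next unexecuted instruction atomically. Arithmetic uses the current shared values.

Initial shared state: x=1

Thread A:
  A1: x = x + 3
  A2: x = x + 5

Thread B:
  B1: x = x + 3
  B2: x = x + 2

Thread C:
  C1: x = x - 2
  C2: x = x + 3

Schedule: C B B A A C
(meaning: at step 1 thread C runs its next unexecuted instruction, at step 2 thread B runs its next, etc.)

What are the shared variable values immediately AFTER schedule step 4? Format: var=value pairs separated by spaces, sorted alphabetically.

Step 1: thread C executes C1 (x = x - 2). Shared: x=-1. PCs: A@0 B@0 C@1
Step 2: thread B executes B1 (x = x + 3). Shared: x=2. PCs: A@0 B@1 C@1
Step 3: thread B executes B2 (x = x + 2). Shared: x=4. PCs: A@0 B@2 C@1
Step 4: thread A executes A1 (x = x + 3). Shared: x=7. PCs: A@1 B@2 C@1

Answer: x=7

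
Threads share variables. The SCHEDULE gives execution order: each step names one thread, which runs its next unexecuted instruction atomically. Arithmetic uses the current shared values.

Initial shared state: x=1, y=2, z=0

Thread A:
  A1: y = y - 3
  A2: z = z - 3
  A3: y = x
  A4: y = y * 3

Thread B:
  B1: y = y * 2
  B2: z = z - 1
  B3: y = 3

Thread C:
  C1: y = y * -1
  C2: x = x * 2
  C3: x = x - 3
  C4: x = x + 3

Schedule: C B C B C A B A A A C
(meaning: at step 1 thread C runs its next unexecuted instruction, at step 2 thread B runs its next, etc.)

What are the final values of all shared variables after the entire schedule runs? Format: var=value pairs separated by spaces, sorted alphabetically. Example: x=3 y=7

Step 1: thread C executes C1 (y = y * -1). Shared: x=1 y=-2 z=0. PCs: A@0 B@0 C@1
Step 2: thread B executes B1 (y = y * 2). Shared: x=1 y=-4 z=0. PCs: A@0 B@1 C@1
Step 3: thread C executes C2 (x = x * 2). Shared: x=2 y=-4 z=0. PCs: A@0 B@1 C@2
Step 4: thread B executes B2 (z = z - 1). Shared: x=2 y=-4 z=-1. PCs: A@0 B@2 C@2
Step 5: thread C executes C3 (x = x - 3). Shared: x=-1 y=-4 z=-1. PCs: A@0 B@2 C@3
Step 6: thread A executes A1 (y = y - 3). Shared: x=-1 y=-7 z=-1. PCs: A@1 B@2 C@3
Step 7: thread B executes B3 (y = 3). Shared: x=-1 y=3 z=-1. PCs: A@1 B@3 C@3
Step 8: thread A executes A2 (z = z - 3). Shared: x=-1 y=3 z=-4. PCs: A@2 B@3 C@3
Step 9: thread A executes A3 (y = x). Shared: x=-1 y=-1 z=-4. PCs: A@3 B@3 C@3
Step 10: thread A executes A4 (y = y * 3). Shared: x=-1 y=-3 z=-4. PCs: A@4 B@3 C@3
Step 11: thread C executes C4 (x = x + 3). Shared: x=2 y=-3 z=-4. PCs: A@4 B@3 C@4

Answer: x=2 y=-3 z=-4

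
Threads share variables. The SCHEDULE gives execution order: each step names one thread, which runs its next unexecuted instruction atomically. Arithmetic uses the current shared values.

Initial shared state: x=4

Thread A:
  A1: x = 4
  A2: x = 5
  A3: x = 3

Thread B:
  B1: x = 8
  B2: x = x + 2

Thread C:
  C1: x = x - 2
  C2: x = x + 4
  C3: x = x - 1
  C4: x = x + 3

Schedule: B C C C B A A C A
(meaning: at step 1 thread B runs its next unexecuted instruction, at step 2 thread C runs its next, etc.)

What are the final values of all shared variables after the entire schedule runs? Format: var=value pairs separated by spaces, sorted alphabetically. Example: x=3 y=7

Step 1: thread B executes B1 (x = 8). Shared: x=8. PCs: A@0 B@1 C@0
Step 2: thread C executes C1 (x = x - 2). Shared: x=6. PCs: A@0 B@1 C@1
Step 3: thread C executes C2 (x = x + 4). Shared: x=10. PCs: A@0 B@1 C@2
Step 4: thread C executes C3 (x = x - 1). Shared: x=9. PCs: A@0 B@1 C@3
Step 5: thread B executes B2 (x = x + 2). Shared: x=11. PCs: A@0 B@2 C@3
Step 6: thread A executes A1 (x = 4). Shared: x=4. PCs: A@1 B@2 C@3
Step 7: thread A executes A2 (x = 5). Shared: x=5. PCs: A@2 B@2 C@3
Step 8: thread C executes C4 (x = x + 3). Shared: x=8. PCs: A@2 B@2 C@4
Step 9: thread A executes A3 (x = 3). Shared: x=3. PCs: A@3 B@2 C@4

Answer: x=3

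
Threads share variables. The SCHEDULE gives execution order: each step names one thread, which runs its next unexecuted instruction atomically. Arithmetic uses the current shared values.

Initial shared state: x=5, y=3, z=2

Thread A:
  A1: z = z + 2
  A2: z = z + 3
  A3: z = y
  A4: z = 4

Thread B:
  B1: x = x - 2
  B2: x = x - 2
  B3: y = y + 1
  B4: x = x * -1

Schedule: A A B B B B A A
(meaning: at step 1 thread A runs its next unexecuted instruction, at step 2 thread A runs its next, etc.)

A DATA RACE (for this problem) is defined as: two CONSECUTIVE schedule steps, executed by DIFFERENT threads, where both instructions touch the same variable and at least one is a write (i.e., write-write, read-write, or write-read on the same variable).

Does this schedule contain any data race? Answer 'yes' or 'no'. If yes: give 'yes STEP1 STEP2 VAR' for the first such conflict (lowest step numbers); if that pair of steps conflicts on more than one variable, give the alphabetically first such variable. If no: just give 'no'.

Steps 1,2: same thread (A). No race.
Steps 2,3: A(r=z,w=z) vs B(r=x,w=x). No conflict.
Steps 3,4: same thread (B). No race.
Steps 4,5: same thread (B). No race.
Steps 5,6: same thread (B). No race.
Steps 6,7: B(r=x,w=x) vs A(r=y,w=z). No conflict.
Steps 7,8: same thread (A). No race.

Answer: no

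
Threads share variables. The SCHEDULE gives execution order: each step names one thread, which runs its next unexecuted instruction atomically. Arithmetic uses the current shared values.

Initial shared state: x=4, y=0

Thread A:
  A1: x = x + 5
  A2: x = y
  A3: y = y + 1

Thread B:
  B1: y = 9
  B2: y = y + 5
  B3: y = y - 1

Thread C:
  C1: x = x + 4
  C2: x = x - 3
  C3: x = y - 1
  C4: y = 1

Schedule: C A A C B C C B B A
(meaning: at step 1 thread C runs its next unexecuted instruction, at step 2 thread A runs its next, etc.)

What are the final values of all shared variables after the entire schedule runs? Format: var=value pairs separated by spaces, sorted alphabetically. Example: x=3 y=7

Step 1: thread C executes C1 (x = x + 4). Shared: x=8 y=0. PCs: A@0 B@0 C@1
Step 2: thread A executes A1 (x = x + 5). Shared: x=13 y=0. PCs: A@1 B@0 C@1
Step 3: thread A executes A2 (x = y). Shared: x=0 y=0. PCs: A@2 B@0 C@1
Step 4: thread C executes C2 (x = x - 3). Shared: x=-3 y=0. PCs: A@2 B@0 C@2
Step 5: thread B executes B1 (y = 9). Shared: x=-3 y=9. PCs: A@2 B@1 C@2
Step 6: thread C executes C3 (x = y - 1). Shared: x=8 y=9. PCs: A@2 B@1 C@3
Step 7: thread C executes C4 (y = 1). Shared: x=8 y=1. PCs: A@2 B@1 C@4
Step 8: thread B executes B2 (y = y + 5). Shared: x=8 y=6. PCs: A@2 B@2 C@4
Step 9: thread B executes B3 (y = y - 1). Shared: x=8 y=5. PCs: A@2 B@3 C@4
Step 10: thread A executes A3 (y = y + 1). Shared: x=8 y=6. PCs: A@3 B@3 C@4

Answer: x=8 y=6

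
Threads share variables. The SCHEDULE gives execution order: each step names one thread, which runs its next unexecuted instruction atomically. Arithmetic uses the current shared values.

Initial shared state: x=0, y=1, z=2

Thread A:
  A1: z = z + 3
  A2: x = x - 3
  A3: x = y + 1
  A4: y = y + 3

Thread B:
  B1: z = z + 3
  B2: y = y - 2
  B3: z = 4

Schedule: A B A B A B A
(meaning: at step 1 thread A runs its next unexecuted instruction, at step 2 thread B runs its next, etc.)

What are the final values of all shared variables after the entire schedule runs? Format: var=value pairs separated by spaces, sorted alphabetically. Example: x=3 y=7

Answer: x=0 y=2 z=4

Derivation:
Step 1: thread A executes A1 (z = z + 3). Shared: x=0 y=1 z=5. PCs: A@1 B@0
Step 2: thread B executes B1 (z = z + 3). Shared: x=0 y=1 z=8. PCs: A@1 B@1
Step 3: thread A executes A2 (x = x - 3). Shared: x=-3 y=1 z=8. PCs: A@2 B@1
Step 4: thread B executes B2 (y = y - 2). Shared: x=-3 y=-1 z=8. PCs: A@2 B@2
Step 5: thread A executes A3 (x = y + 1). Shared: x=0 y=-1 z=8. PCs: A@3 B@2
Step 6: thread B executes B3 (z = 4). Shared: x=0 y=-1 z=4. PCs: A@3 B@3
Step 7: thread A executes A4 (y = y + 3). Shared: x=0 y=2 z=4. PCs: A@4 B@3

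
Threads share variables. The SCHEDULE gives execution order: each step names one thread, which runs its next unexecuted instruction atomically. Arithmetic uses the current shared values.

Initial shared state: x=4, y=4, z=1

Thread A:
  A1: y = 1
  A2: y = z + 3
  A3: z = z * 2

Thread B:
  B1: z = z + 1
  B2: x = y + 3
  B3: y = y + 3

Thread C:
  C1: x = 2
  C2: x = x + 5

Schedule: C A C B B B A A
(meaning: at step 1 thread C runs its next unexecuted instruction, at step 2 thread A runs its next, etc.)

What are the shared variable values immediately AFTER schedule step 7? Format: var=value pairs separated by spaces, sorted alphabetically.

Answer: x=4 y=5 z=2

Derivation:
Step 1: thread C executes C1 (x = 2). Shared: x=2 y=4 z=1. PCs: A@0 B@0 C@1
Step 2: thread A executes A1 (y = 1). Shared: x=2 y=1 z=1. PCs: A@1 B@0 C@1
Step 3: thread C executes C2 (x = x + 5). Shared: x=7 y=1 z=1. PCs: A@1 B@0 C@2
Step 4: thread B executes B1 (z = z + 1). Shared: x=7 y=1 z=2. PCs: A@1 B@1 C@2
Step 5: thread B executes B2 (x = y + 3). Shared: x=4 y=1 z=2. PCs: A@1 B@2 C@2
Step 6: thread B executes B3 (y = y + 3). Shared: x=4 y=4 z=2. PCs: A@1 B@3 C@2
Step 7: thread A executes A2 (y = z + 3). Shared: x=4 y=5 z=2. PCs: A@2 B@3 C@2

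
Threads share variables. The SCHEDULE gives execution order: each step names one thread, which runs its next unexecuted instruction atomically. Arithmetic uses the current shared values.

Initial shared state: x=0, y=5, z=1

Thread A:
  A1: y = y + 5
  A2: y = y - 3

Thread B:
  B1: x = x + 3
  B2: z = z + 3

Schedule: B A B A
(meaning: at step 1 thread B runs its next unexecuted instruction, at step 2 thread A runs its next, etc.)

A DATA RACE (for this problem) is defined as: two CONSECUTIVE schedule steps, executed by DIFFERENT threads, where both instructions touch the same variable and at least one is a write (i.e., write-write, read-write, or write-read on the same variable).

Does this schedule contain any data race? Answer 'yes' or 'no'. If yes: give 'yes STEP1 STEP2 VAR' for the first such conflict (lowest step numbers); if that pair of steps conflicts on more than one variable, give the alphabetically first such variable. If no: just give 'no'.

Answer: no

Derivation:
Steps 1,2: B(r=x,w=x) vs A(r=y,w=y). No conflict.
Steps 2,3: A(r=y,w=y) vs B(r=z,w=z). No conflict.
Steps 3,4: B(r=z,w=z) vs A(r=y,w=y). No conflict.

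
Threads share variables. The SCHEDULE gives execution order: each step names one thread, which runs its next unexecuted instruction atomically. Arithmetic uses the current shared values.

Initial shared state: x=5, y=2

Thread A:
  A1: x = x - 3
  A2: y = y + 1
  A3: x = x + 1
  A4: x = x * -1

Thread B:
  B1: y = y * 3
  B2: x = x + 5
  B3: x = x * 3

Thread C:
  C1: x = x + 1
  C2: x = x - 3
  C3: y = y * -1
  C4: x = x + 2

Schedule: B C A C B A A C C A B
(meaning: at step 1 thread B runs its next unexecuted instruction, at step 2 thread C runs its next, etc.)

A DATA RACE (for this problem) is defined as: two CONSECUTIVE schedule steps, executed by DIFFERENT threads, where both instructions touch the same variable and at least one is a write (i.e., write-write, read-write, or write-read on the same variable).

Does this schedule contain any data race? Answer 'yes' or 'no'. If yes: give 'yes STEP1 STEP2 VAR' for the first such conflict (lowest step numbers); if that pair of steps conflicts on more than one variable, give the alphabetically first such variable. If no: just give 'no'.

Answer: yes 2 3 x

Derivation:
Steps 1,2: B(r=y,w=y) vs C(r=x,w=x). No conflict.
Steps 2,3: C(x = x + 1) vs A(x = x - 3). RACE on x (W-W).
Steps 3,4: A(x = x - 3) vs C(x = x - 3). RACE on x (W-W).
Steps 4,5: C(x = x - 3) vs B(x = x + 5). RACE on x (W-W).
Steps 5,6: B(r=x,w=x) vs A(r=y,w=y). No conflict.
Steps 6,7: same thread (A). No race.
Steps 7,8: A(r=x,w=x) vs C(r=y,w=y). No conflict.
Steps 8,9: same thread (C). No race.
Steps 9,10: C(x = x + 2) vs A(x = x * -1). RACE on x (W-W).
Steps 10,11: A(x = x * -1) vs B(x = x * 3). RACE on x (W-W).
First conflict at steps 2,3.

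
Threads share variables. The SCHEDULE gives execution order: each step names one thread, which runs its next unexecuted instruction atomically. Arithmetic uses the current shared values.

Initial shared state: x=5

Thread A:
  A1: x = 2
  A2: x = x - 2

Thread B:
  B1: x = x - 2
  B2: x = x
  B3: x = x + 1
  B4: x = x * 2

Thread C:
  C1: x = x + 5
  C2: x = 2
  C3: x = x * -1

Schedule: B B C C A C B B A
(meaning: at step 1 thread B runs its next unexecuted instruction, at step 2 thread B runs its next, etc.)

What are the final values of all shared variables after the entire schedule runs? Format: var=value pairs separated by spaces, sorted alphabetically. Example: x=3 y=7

Answer: x=-4

Derivation:
Step 1: thread B executes B1 (x = x - 2). Shared: x=3. PCs: A@0 B@1 C@0
Step 2: thread B executes B2 (x = x). Shared: x=3. PCs: A@0 B@2 C@0
Step 3: thread C executes C1 (x = x + 5). Shared: x=8. PCs: A@0 B@2 C@1
Step 4: thread C executes C2 (x = 2). Shared: x=2. PCs: A@0 B@2 C@2
Step 5: thread A executes A1 (x = 2). Shared: x=2. PCs: A@1 B@2 C@2
Step 6: thread C executes C3 (x = x * -1). Shared: x=-2. PCs: A@1 B@2 C@3
Step 7: thread B executes B3 (x = x + 1). Shared: x=-1. PCs: A@1 B@3 C@3
Step 8: thread B executes B4 (x = x * 2). Shared: x=-2. PCs: A@1 B@4 C@3
Step 9: thread A executes A2 (x = x - 2). Shared: x=-4. PCs: A@2 B@4 C@3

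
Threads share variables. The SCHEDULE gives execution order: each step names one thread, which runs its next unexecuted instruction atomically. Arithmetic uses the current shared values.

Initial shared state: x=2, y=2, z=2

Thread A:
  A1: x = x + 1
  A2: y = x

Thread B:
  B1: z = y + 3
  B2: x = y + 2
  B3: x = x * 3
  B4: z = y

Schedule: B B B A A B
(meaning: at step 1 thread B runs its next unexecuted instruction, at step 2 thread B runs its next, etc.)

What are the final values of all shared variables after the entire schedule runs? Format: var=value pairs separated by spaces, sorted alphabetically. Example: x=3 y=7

Step 1: thread B executes B1 (z = y + 3). Shared: x=2 y=2 z=5. PCs: A@0 B@1
Step 2: thread B executes B2 (x = y + 2). Shared: x=4 y=2 z=5. PCs: A@0 B@2
Step 3: thread B executes B3 (x = x * 3). Shared: x=12 y=2 z=5. PCs: A@0 B@3
Step 4: thread A executes A1 (x = x + 1). Shared: x=13 y=2 z=5. PCs: A@1 B@3
Step 5: thread A executes A2 (y = x). Shared: x=13 y=13 z=5. PCs: A@2 B@3
Step 6: thread B executes B4 (z = y). Shared: x=13 y=13 z=13. PCs: A@2 B@4

Answer: x=13 y=13 z=13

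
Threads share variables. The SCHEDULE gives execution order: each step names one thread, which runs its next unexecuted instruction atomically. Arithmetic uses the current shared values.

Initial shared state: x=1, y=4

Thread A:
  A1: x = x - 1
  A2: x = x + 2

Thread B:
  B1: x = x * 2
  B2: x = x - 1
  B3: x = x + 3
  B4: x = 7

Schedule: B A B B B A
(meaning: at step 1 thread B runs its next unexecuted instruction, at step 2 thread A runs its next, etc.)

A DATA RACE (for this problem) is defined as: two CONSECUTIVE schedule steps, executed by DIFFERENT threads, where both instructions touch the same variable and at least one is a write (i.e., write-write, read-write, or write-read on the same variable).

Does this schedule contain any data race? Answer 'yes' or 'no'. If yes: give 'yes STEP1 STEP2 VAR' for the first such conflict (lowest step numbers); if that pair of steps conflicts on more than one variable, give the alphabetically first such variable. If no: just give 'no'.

Answer: yes 1 2 x

Derivation:
Steps 1,2: B(x = x * 2) vs A(x = x - 1). RACE on x (W-W).
Steps 2,3: A(x = x - 1) vs B(x = x - 1). RACE on x (W-W).
Steps 3,4: same thread (B). No race.
Steps 4,5: same thread (B). No race.
Steps 5,6: B(x = 7) vs A(x = x + 2). RACE on x (W-W).
First conflict at steps 1,2.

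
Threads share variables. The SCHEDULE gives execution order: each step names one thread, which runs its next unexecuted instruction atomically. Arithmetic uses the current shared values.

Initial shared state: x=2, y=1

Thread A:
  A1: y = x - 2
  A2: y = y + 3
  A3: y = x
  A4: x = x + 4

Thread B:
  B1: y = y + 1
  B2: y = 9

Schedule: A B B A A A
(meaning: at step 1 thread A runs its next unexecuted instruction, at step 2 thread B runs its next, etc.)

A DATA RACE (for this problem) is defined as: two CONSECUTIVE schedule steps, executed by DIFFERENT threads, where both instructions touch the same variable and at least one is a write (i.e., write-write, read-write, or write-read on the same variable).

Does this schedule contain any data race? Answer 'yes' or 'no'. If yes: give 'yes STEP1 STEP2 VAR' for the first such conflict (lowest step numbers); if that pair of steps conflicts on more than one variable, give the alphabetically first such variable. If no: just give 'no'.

Steps 1,2: A(y = x - 2) vs B(y = y + 1). RACE on y (W-W).
Steps 2,3: same thread (B). No race.
Steps 3,4: B(y = 9) vs A(y = y + 3). RACE on y (W-W).
Steps 4,5: same thread (A). No race.
Steps 5,6: same thread (A). No race.
First conflict at steps 1,2.

Answer: yes 1 2 y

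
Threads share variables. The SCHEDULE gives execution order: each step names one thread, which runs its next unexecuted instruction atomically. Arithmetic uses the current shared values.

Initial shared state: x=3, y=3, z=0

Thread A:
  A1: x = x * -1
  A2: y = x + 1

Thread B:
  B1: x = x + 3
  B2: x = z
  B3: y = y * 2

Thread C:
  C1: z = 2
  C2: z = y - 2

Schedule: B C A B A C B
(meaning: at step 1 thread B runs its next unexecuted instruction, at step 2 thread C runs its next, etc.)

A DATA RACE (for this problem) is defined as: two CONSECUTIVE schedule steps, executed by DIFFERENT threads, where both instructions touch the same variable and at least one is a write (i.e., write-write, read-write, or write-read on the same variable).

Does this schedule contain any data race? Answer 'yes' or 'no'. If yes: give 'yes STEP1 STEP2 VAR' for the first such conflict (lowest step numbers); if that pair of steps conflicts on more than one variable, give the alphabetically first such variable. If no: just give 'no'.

Answer: yes 3 4 x

Derivation:
Steps 1,2: B(r=x,w=x) vs C(r=-,w=z). No conflict.
Steps 2,3: C(r=-,w=z) vs A(r=x,w=x). No conflict.
Steps 3,4: A(x = x * -1) vs B(x = z). RACE on x (W-W).
Steps 4,5: B(x = z) vs A(y = x + 1). RACE on x (W-R).
Steps 5,6: A(y = x + 1) vs C(z = y - 2). RACE on y (W-R).
Steps 6,7: C(z = y - 2) vs B(y = y * 2). RACE on y (R-W).
First conflict at steps 3,4.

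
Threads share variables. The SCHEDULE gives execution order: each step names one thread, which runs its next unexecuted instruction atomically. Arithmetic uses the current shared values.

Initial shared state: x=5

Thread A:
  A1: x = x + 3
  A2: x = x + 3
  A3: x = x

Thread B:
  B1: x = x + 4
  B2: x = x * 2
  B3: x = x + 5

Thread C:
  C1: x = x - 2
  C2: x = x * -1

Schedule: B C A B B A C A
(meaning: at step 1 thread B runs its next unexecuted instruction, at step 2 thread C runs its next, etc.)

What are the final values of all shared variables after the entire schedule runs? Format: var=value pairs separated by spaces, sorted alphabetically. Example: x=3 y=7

Step 1: thread B executes B1 (x = x + 4). Shared: x=9. PCs: A@0 B@1 C@0
Step 2: thread C executes C1 (x = x - 2). Shared: x=7. PCs: A@0 B@1 C@1
Step 3: thread A executes A1 (x = x + 3). Shared: x=10. PCs: A@1 B@1 C@1
Step 4: thread B executes B2 (x = x * 2). Shared: x=20. PCs: A@1 B@2 C@1
Step 5: thread B executes B3 (x = x + 5). Shared: x=25. PCs: A@1 B@3 C@1
Step 6: thread A executes A2 (x = x + 3). Shared: x=28. PCs: A@2 B@3 C@1
Step 7: thread C executes C2 (x = x * -1). Shared: x=-28. PCs: A@2 B@3 C@2
Step 8: thread A executes A3 (x = x). Shared: x=-28. PCs: A@3 B@3 C@2

Answer: x=-28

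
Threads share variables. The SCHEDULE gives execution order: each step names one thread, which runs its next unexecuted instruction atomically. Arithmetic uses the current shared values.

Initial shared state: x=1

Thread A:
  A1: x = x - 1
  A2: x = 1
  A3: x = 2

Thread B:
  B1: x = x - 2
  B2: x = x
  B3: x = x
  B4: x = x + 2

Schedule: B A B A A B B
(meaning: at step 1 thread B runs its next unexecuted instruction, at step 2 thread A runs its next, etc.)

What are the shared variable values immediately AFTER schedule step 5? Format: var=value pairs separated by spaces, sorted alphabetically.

Step 1: thread B executes B1 (x = x - 2). Shared: x=-1. PCs: A@0 B@1
Step 2: thread A executes A1 (x = x - 1). Shared: x=-2. PCs: A@1 B@1
Step 3: thread B executes B2 (x = x). Shared: x=-2. PCs: A@1 B@2
Step 4: thread A executes A2 (x = 1). Shared: x=1. PCs: A@2 B@2
Step 5: thread A executes A3 (x = 2). Shared: x=2. PCs: A@3 B@2

Answer: x=2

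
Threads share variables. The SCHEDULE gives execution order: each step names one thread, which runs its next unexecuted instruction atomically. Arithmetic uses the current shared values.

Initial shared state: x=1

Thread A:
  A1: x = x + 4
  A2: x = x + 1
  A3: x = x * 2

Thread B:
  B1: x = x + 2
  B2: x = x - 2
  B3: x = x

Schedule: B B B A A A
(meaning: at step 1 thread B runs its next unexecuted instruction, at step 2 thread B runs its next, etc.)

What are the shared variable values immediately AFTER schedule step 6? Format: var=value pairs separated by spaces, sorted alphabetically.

Step 1: thread B executes B1 (x = x + 2). Shared: x=3. PCs: A@0 B@1
Step 2: thread B executes B2 (x = x - 2). Shared: x=1. PCs: A@0 B@2
Step 3: thread B executes B3 (x = x). Shared: x=1. PCs: A@0 B@3
Step 4: thread A executes A1 (x = x + 4). Shared: x=5. PCs: A@1 B@3
Step 5: thread A executes A2 (x = x + 1). Shared: x=6. PCs: A@2 B@3
Step 6: thread A executes A3 (x = x * 2). Shared: x=12. PCs: A@3 B@3

Answer: x=12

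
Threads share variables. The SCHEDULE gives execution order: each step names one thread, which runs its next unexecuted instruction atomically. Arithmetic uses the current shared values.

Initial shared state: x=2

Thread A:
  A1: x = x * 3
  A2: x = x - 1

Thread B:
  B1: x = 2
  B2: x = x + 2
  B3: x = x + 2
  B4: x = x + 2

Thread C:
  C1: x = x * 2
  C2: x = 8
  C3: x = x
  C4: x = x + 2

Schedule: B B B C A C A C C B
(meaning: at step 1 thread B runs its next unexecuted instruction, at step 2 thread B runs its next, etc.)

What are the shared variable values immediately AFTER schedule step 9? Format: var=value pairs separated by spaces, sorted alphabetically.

Answer: x=9

Derivation:
Step 1: thread B executes B1 (x = 2). Shared: x=2. PCs: A@0 B@1 C@0
Step 2: thread B executes B2 (x = x + 2). Shared: x=4. PCs: A@0 B@2 C@0
Step 3: thread B executes B3 (x = x + 2). Shared: x=6. PCs: A@0 B@3 C@0
Step 4: thread C executes C1 (x = x * 2). Shared: x=12. PCs: A@0 B@3 C@1
Step 5: thread A executes A1 (x = x * 3). Shared: x=36. PCs: A@1 B@3 C@1
Step 6: thread C executes C2 (x = 8). Shared: x=8. PCs: A@1 B@3 C@2
Step 7: thread A executes A2 (x = x - 1). Shared: x=7. PCs: A@2 B@3 C@2
Step 8: thread C executes C3 (x = x). Shared: x=7. PCs: A@2 B@3 C@3
Step 9: thread C executes C4 (x = x + 2). Shared: x=9. PCs: A@2 B@3 C@4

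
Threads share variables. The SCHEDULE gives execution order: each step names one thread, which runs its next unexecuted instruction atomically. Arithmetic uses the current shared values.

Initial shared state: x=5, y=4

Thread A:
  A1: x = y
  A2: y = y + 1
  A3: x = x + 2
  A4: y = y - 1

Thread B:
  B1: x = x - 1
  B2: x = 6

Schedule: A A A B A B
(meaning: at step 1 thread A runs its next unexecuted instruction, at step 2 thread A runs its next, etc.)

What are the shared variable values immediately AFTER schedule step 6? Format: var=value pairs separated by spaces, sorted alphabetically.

Step 1: thread A executes A1 (x = y). Shared: x=4 y=4. PCs: A@1 B@0
Step 2: thread A executes A2 (y = y + 1). Shared: x=4 y=5. PCs: A@2 B@0
Step 3: thread A executes A3 (x = x + 2). Shared: x=6 y=5. PCs: A@3 B@0
Step 4: thread B executes B1 (x = x - 1). Shared: x=5 y=5. PCs: A@3 B@1
Step 5: thread A executes A4 (y = y - 1). Shared: x=5 y=4. PCs: A@4 B@1
Step 6: thread B executes B2 (x = 6). Shared: x=6 y=4. PCs: A@4 B@2

Answer: x=6 y=4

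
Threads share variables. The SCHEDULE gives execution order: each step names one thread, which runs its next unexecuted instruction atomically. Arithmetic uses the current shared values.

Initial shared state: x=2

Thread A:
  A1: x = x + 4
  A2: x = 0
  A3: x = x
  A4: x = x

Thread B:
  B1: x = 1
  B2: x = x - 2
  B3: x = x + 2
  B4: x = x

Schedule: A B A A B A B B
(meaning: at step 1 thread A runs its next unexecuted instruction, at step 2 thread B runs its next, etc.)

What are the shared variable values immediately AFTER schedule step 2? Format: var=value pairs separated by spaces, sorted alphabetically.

Step 1: thread A executes A1 (x = x + 4). Shared: x=6. PCs: A@1 B@0
Step 2: thread B executes B1 (x = 1). Shared: x=1. PCs: A@1 B@1

Answer: x=1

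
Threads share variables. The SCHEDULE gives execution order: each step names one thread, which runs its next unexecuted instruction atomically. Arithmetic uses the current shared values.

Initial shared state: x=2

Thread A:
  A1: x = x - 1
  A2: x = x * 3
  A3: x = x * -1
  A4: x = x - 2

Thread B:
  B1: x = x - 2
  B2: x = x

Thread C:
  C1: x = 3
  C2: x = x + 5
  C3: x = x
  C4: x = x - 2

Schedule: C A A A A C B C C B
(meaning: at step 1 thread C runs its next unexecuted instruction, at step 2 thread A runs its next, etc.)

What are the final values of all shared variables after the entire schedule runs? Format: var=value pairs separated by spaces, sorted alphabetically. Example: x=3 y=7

Answer: x=-7

Derivation:
Step 1: thread C executes C1 (x = 3). Shared: x=3. PCs: A@0 B@0 C@1
Step 2: thread A executes A1 (x = x - 1). Shared: x=2. PCs: A@1 B@0 C@1
Step 3: thread A executes A2 (x = x * 3). Shared: x=6. PCs: A@2 B@0 C@1
Step 4: thread A executes A3 (x = x * -1). Shared: x=-6. PCs: A@3 B@0 C@1
Step 5: thread A executes A4 (x = x - 2). Shared: x=-8. PCs: A@4 B@0 C@1
Step 6: thread C executes C2 (x = x + 5). Shared: x=-3. PCs: A@4 B@0 C@2
Step 7: thread B executes B1 (x = x - 2). Shared: x=-5. PCs: A@4 B@1 C@2
Step 8: thread C executes C3 (x = x). Shared: x=-5. PCs: A@4 B@1 C@3
Step 9: thread C executes C4 (x = x - 2). Shared: x=-7. PCs: A@4 B@1 C@4
Step 10: thread B executes B2 (x = x). Shared: x=-7. PCs: A@4 B@2 C@4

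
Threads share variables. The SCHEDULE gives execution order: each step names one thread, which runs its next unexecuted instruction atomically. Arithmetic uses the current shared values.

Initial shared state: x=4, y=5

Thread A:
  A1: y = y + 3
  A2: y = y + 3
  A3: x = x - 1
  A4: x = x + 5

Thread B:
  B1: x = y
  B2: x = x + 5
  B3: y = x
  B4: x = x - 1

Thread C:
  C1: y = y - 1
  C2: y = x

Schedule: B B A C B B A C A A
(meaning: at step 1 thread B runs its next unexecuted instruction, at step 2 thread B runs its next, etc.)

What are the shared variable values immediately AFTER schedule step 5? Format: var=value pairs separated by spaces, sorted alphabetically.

Step 1: thread B executes B1 (x = y). Shared: x=5 y=5. PCs: A@0 B@1 C@0
Step 2: thread B executes B2 (x = x + 5). Shared: x=10 y=5. PCs: A@0 B@2 C@0
Step 3: thread A executes A1 (y = y + 3). Shared: x=10 y=8. PCs: A@1 B@2 C@0
Step 4: thread C executes C1 (y = y - 1). Shared: x=10 y=7. PCs: A@1 B@2 C@1
Step 5: thread B executes B3 (y = x). Shared: x=10 y=10. PCs: A@1 B@3 C@1

Answer: x=10 y=10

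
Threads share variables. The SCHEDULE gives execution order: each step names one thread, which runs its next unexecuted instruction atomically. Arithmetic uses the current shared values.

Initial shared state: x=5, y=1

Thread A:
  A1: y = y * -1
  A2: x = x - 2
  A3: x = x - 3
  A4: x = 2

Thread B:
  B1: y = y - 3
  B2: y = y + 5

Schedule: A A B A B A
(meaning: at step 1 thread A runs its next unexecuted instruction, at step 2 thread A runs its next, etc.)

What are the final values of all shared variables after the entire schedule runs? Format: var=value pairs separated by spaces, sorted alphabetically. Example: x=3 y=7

Answer: x=2 y=1

Derivation:
Step 1: thread A executes A1 (y = y * -1). Shared: x=5 y=-1. PCs: A@1 B@0
Step 2: thread A executes A2 (x = x - 2). Shared: x=3 y=-1. PCs: A@2 B@0
Step 3: thread B executes B1 (y = y - 3). Shared: x=3 y=-4. PCs: A@2 B@1
Step 4: thread A executes A3 (x = x - 3). Shared: x=0 y=-4. PCs: A@3 B@1
Step 5: thread B executes B2 (y = y + 5). Shared: x=0 y=1. PCs: A@3 B@2
Step 6: thread A executes A4 (x = 2). Shared: x=2 y=1. PCs: A@4 B@2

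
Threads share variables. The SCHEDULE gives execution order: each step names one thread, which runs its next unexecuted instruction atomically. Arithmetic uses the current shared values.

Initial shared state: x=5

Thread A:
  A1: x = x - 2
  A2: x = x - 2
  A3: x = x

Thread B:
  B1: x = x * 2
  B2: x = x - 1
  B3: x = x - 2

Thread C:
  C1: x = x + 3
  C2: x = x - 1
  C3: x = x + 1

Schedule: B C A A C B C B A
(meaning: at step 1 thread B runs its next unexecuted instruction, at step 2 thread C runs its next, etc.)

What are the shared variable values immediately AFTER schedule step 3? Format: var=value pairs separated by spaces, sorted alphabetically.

Answer: x=11

Derivation:
Step 1: thread B executes B1 (x = x * 2). Shared: x=10. PCs: A@0 B@1 C@0
Step 2: thread C executes C1 (x = x + 3). Shared: x=13. PCs: A@0 B@1 C@1
Step 3: thread A executes A1 (x = x - 2). Shared: x=11. PCs: A@1 B@1 C@1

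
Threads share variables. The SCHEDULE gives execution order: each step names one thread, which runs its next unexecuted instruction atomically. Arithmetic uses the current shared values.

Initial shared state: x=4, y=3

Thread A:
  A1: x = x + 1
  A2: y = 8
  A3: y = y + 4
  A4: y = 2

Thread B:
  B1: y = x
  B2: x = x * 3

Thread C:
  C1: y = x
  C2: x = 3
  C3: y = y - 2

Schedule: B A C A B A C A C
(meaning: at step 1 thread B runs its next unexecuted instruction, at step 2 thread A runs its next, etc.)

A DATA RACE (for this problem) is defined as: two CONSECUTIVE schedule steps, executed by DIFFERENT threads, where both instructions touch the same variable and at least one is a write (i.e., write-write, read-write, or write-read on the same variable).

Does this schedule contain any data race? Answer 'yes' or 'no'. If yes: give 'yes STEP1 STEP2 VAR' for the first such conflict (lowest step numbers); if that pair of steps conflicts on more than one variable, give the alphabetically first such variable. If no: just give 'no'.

Answer: yes 1 2 x

Derivation:
Steps 1,2: B(y = x) vs A(x = x + 1). RACE on x (R-W).
Steps 2,3: A(x = x + 1) vs C(y = x). RACE on x (W-R).
Steps 3,4: C(y = x) vs A(y = 8). RACE on y (W-W).
Steps 4,5: A(r=-,w=y) vs B(r=x,w=x). No conflict.
Steps 5,6: B(r=x,w=x) vs A(r=y,w=y). No conflict.
Steps 6,7: A(r=y,w=y) vs C(r=-,w=x). No conflict.
Steps 7,8: C(r=-,w=x) vs A(r=-,w=y). No conflict.
Steps 8,9: A(y = 2) vs C(y = y - 2). RACE on y (W-W).
First conflict at steps 1,2.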